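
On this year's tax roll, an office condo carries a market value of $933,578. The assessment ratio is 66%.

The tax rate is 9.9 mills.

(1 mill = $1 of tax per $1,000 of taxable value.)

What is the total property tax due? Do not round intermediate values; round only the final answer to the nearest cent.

Assessed value = $933,578 × 0.66 = $616,161.48
Tax = $616,161.48 × 0.0099 = $6,099.998652

$6,100.00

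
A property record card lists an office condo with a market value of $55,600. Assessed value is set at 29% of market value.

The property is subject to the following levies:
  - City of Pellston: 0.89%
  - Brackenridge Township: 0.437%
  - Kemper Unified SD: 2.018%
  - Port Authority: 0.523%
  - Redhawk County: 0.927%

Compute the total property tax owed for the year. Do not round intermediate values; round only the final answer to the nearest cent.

$773.15

Assessed value = $55,600 × 0.29 = $16,124
City of Pellston: $16,124 × 0.0089 = $143.5036
Brackenridge Township: $16,124 × 0.00437 = $70.46188
Kemper Unified SD: $16,124 × 0.02018 = $325.38232
Port Authority: $16,124 × 0.00523 = $84.32852
Redhawk County: $16,124 × 0.00927 = $149.46948
Total = $143.5036 + $70.46188 + $325.38232 + $84.32852 + $149.46948 = $773.1458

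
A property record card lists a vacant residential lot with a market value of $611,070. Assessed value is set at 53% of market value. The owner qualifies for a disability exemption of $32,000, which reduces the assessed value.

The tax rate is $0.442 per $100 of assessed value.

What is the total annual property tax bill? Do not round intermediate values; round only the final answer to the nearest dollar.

$1,290

Assessed value = $611,070 × 0.53 = $323,867.1
Taxable value = $323,867.1 − $32,000 = $291,867.1
Tax = $291,867.1 × 0.00442 = $1,290.052582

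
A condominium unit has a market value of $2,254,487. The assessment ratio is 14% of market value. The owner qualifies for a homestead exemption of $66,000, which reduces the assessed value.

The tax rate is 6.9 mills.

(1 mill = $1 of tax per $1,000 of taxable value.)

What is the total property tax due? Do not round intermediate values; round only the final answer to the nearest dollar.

Assessed value = $2,254,487 × 0.14 = $315,628.18
Taxable value = $315,628.18 − $66,000 = $249,628.18
Tax = $249,628.18 × 0.0069 = $1,722.434442

$1,722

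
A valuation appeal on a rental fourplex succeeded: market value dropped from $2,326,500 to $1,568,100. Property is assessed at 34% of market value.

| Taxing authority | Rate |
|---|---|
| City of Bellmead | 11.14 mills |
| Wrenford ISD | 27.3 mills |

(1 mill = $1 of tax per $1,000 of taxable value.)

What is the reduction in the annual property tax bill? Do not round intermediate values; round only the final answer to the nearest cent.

Old assessed value = $2,326,500 × 0.34 = $791,010
New assessed value = $1,568,100 × 0.34 = $533,154
Combined rate = 0.01114 + 0.0273 = 0.03844
Old tax = $791,010 × 0.03844 = $30,406.4244
New tax = $533,154 × 0.03844 = $20,494.43976
Reduction = $30,406.4244 − $20,494.43976 = $9,911.98464

$9,911.98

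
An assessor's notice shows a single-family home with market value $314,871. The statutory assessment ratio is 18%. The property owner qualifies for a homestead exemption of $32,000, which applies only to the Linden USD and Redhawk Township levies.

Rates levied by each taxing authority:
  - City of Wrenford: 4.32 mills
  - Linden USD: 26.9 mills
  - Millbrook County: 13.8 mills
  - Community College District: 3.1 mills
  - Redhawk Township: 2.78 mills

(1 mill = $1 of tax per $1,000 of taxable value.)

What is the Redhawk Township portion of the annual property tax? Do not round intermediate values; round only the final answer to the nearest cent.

$68.60

Assessed value = $314,871 × 0.18 = $56,676.78
Redhawk Township taxable value = $56,676.78 − $32,000 = $24,676.78
Redhawk Township levy = $24,676.78 × 0.00278 = $68.6014484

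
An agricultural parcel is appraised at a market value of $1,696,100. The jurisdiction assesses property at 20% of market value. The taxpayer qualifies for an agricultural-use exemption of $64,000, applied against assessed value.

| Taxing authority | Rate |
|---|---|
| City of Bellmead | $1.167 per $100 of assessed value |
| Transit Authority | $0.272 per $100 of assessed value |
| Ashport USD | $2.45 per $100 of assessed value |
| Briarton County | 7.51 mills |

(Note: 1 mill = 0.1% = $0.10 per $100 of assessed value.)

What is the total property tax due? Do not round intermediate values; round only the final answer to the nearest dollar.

Assessed value = $1,696,100 × 0.2 = $339,220
Taxable value = $339,220 − $64,000 = $275,220
City of Bellmead: $275,220 × 0.01167 = $3,211.8174
Transit Authority: $275,220 × 0.00272 = $748.5984
Ashport USD: $275,220 × 0.0245 = $6,742.89
Briarton County: $275,220 × 0.00751 = $2,066.9022
Total = $12,770.208

$12,770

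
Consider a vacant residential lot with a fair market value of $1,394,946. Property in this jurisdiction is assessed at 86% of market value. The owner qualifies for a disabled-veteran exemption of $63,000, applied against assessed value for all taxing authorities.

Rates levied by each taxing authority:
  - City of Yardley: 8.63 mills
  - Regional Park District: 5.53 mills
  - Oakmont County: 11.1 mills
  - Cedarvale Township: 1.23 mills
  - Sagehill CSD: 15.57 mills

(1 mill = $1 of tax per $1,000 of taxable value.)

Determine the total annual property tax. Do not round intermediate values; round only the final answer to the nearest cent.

Assessed value = $1,394,946 × 0.86 = $1,199,653.56
Taxable value = $1,199,653.56 − $63,000 = $1,136,653.56
City of Yardley: $1,136,653.56 × 0.00863 = $9,809.3202228
Regional Park District: $1,136,653.56 × 0.00553 = $6,285.6941868
Oakmont County: $1,136,653.56 × 0.0111 = $12,616.854516
Cedarvale Township: $1,136,653.56 × 0.00123 = $1,398.0838788
Sagehill CSD: $1,136,653.56 × 0.01557 = $17,697.6959292
Total = $9,809.3202228 + $6,285.6941868 + $12,616.854516 + $1,398.0838788 + $17,697.6959292 = $47,807.6487336

$47,807.65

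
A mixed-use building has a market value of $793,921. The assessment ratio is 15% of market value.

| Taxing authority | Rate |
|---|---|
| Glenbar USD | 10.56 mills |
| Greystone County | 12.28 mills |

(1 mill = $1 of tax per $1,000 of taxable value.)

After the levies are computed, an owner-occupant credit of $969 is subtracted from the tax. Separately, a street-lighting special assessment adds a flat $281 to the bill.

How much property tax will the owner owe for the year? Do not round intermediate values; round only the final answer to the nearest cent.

$2,031.97

Assessed value = $793,921 × 0.15 = $119,088.15
Glenbar USD: $119,088.15 × 0.01056 = $1,257.570864
Greystone County: $119,088.15 × 0.01228 = $1,462.402482
Levies subtotal = $2,719.973346
After credit = $2,719.973346 − $969 = $1,750.973346
Total = $1,750.973346 + $281 = $2,031.973346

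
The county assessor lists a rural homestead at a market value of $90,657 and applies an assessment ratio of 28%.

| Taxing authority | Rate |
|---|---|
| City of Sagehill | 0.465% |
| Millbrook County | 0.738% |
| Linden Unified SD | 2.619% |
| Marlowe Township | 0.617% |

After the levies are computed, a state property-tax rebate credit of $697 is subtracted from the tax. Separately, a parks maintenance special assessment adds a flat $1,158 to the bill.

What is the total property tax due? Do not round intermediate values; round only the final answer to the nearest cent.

Assessed value = $90,657 × 0.28 = $25,383.96
City of Sagehill: $25,383.96 × 0.00465 = $118.035414
Millbrook County: $25,383.96 × 0.00738 = $187.3336248
Linden Unified SD: $25,383.96 × 0.02619 = $664.8059124
Marlowe Township: $25,383.96 × 0.00617 = $156.6190332
Levies subtotal = $1,126.7939844
After credit = $1,126.7939844 − $697 = $429.7939844
Total = $429.7939844 + $1,158 = $1,587.7939844

$1,587.79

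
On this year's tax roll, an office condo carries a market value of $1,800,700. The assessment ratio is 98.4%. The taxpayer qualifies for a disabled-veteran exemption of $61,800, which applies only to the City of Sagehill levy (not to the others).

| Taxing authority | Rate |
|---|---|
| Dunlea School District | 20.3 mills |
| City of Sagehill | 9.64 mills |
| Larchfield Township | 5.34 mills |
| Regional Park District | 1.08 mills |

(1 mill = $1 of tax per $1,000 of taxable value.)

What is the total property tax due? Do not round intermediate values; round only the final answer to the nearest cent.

$63,830.12

Assessed value = $1,800,700 × 0.984 = $1,771,888.8
Dunlea School District: $1,771,888.8 × 0.0203 = $35,969.34264
City of Sagehill: ($1,771,888.8 − $61,800) × 0.00964 = $1,710,088.8 × 0.00964 = $16,485.256032
Larchfield Township: $1,771,888.8 × 0.00534 = $9,461.886192
Regional Park District: $1,771,888.8 × 0.00108 = $1,913.639904
Total = $63,830.124768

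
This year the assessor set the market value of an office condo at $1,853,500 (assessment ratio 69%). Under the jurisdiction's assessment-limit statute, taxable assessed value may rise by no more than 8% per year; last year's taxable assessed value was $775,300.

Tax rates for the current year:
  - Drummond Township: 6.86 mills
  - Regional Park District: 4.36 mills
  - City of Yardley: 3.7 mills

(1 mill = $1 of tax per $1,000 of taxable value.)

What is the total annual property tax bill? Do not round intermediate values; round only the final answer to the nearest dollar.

$12,493

Uncapped assessed value = $1,853,500 × 0.69 = $1,278,915
Cap limit = $775,300 × 1.08 = $837,324
Taxable assessed value = min($1,278,915, $837,324) = $837,324 (cap binds)
Drummond Township: $837,324 × 0.00686 = $5,744.04264
Regional Park District: $837,324 × 0.00436 = $3,650.73264
City of Yardley: $837,324 × 0.0037 = $3,098.0988
Total = $12,492.87408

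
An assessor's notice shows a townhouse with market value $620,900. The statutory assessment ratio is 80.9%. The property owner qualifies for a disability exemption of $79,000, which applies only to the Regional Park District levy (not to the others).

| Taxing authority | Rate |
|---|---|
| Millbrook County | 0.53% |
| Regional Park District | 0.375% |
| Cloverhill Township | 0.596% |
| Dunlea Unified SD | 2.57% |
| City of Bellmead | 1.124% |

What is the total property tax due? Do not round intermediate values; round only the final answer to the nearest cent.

$25,798.66

Assessed value = $620,900 × 0.809 = $502,308.1
Millbrook County: $502,308.1 × 0.0053 = $2,662.23293
Regional Park District: ($502,308.1 − $79,000) × 0.00375 = $423,308.1 × 0.00375 = $1,587.405375
Cloverhill Township: $502,308.1 × 0.00596 = $2,993.756276
Dunlea Unified SD: $502,308.1 × 0.0257 = $12,909.31817
City of Bellmead: $502,308.1 × 0.01124 = $5,645.943044
Total = $25,798.655795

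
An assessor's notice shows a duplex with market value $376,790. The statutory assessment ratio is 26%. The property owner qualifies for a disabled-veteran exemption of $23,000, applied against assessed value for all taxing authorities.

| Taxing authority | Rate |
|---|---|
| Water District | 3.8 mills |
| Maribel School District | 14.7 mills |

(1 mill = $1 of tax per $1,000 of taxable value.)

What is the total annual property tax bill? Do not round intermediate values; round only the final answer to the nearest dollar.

$1,387

Assessed value = $376,790 × 0.26 = $97,965.4
Taxable value = $97,965.4 − $23,000 = $74,965.4
Water District: $74,965.4 × 0.0038 = $284.86852
Maribel School District: $74,965.4 × 0.0147 = $1,101.99138
Total = $284.86852 + $1,101.99138 = $1,386.8599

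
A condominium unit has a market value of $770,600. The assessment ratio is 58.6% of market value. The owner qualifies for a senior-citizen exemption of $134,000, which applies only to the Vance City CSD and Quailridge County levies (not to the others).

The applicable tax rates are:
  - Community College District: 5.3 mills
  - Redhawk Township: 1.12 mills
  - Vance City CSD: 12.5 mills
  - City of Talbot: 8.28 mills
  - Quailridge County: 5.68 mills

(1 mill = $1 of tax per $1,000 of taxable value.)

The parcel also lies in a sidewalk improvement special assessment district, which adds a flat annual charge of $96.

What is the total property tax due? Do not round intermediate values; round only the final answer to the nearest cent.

Assessed value = $770,600 × 0.586 = $451,571.6
Community College District: $451,571.6 × 0.0053 = $2,393.32948
Redhawk Township: $451,571.6 × 0.00112 = $505.760192
Vance City CSD: ($451,571.6 − $134,000) × 0.0125 = $317,571.6 × 0.0125 = $3,969.645
City of Talbot: $451,571.6 × 0.00828 = $3,739.012848
Quailridge County: ($451,571.6 − $134,000) × 0.00568 = $317,571.6 × 0.00568 = $1,803.806688
Levies subtotal = $12,411.554208
Total = $12,411.554208 + $96 = $12,507.554208

$12,507.55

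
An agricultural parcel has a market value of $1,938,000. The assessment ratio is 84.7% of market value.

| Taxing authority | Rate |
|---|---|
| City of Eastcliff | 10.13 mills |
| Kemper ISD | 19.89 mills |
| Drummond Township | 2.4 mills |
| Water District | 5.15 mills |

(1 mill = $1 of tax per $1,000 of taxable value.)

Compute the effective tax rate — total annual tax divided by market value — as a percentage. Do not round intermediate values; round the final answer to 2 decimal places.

3.18%

Assessed value = $1,938,000 × 0.847 = $1,641,486
City of Eastcliff: $1,641,486 × 0.01013 = $16,628.25318
Kemper ISD: $1,641,486 × 0.01989 = $32,649.15654
Drummond Township: $1,641,486 × 0.0024 = $3,939.5664
Water District: $1,641,486 × 0.00515 = $8,453.6529
Total tax = $61,670.62902
Effective rate = $61,670.62902 ÷ $1,938,000 = 3.18% of market value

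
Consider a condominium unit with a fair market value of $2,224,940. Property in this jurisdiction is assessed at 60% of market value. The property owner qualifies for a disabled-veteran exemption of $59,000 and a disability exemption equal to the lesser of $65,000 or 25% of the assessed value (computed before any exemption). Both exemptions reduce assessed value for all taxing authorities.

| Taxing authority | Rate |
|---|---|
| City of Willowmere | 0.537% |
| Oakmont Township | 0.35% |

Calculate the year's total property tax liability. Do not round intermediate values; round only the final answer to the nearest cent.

Assessed value = $2,224,940 × 0.6 = $1,334,964
Disability exemption = min($65,000, 25% × $1,334,964) = min($65,000, $333,741) = $65,000 (dollar cap binds)
Taxable value = $1,334,964 − $59,000 − $65,000 = $1,210,964
City of Willowmere: $1,210,964 × 0.00537 = $6,502.87668
Oakmont Township: $1,210,964 × 0.0035 = $4,238.374
Total = $10,741.25068

$10,741.25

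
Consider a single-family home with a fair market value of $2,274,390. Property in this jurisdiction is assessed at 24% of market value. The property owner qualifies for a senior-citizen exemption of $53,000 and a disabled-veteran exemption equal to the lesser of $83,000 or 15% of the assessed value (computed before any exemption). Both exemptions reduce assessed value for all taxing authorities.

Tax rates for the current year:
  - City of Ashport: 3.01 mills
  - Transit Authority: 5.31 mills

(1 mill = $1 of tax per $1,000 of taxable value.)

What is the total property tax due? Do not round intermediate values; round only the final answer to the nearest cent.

$3,419.32

Assessed value = $2,274,390 × 0.24 = $545,853.6
Disabled-veteran exemption = min($83,000, 15% × $545,853.6) = min($83,000, $81,878.04) = $81,878.04 (percentage binds)
Taxable value = $545,853.6 − $53,000 − $81,878.04 = $410,975.56
City of Ashport: $410,975.56 × 0.00301 = $1,237.0364356
Transit Authority: $410,975.56 × 0.00531 = $2,182.2802236
Total = $3,419.3166592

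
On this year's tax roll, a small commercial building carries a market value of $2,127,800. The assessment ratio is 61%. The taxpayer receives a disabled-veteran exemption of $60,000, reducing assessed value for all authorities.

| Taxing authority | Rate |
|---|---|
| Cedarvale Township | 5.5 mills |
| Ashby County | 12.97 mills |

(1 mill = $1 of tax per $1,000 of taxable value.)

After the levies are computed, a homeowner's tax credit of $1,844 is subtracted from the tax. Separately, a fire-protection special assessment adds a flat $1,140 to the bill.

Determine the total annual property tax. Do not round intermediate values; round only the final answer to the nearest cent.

Assessed value = $2,127,800 × 0.61 = $1,297,958
Taxable value = $1,297,958 − $60,000 = $1,237,958
Cedarvale Township: $1,237,958 × 0.0055 = $6,808.769
Ashby County: $1,237,958 × 0.01297 = $16,056.31526
Levies subtotal = $22,865.08426
After credit = $22,865.08426 − $1,844 = $21,021.08426
Total = $21,021.08426 + $1,140 = $22,161.08426

$22,161.08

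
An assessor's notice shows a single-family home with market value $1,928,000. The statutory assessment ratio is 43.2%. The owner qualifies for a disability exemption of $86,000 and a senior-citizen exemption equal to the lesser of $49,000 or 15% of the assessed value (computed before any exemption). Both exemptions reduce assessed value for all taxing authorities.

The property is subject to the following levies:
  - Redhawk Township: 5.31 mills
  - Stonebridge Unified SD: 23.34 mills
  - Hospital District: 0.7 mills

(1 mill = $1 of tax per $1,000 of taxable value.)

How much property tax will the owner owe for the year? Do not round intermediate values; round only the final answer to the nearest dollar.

Assessed value = $1,928,000 × 0.432 = $832,896
Senior-citizen exemption = min($49,000, 15% × $832,896) = min($49,000, $124,934.4) = $49,000 (dollar cap binds)
Taxable value = $832,896 − $86,000 − $49,000 = $697,896
Redhawk Township: $697,896 × 0.00531 = $3,705.82776
Stonebridge Unified SD: $697,896 × 0.02334 = $16,288.89264
Hospital District: $697,896 × 0.0007 = $488.5272
Total = $20,483.2476

$20,483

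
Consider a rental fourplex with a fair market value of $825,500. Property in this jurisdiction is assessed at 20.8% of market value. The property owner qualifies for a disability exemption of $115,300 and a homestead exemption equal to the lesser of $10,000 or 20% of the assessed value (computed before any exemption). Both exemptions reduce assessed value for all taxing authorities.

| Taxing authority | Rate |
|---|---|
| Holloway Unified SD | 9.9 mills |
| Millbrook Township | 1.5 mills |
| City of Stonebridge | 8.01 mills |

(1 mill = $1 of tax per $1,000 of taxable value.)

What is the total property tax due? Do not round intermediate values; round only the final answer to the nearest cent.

$900.70

Assessed value = $825,500 × 0.208 = $171,704
Homestead exemption = min($10,000, 20% × $171,704) = min($10,000, $34,340.8) = $10,000 (dollar cap binds)
Taxable value = $171,704 − $115,300 − $10,000 = $46,404
Holloway Unified SD: $46,404 × 0.0099 = $459.3996
Millbrook Township: $46,404 × 0.0015 = $69.606
City of Stonebridge: $46,404 × 0.00801 = $371.69604
Total = $900.70164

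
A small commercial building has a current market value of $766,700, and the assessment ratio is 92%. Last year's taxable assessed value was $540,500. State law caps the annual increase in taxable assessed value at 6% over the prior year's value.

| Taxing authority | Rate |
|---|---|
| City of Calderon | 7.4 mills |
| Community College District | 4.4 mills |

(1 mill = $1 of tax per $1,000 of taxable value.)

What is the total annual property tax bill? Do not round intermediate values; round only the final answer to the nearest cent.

Uncapped assessed value = $766,700 × 0.92 = $705,364
Cap limit = $540,500 × 1.06 = $572,930
Taxable assessed value = min($705,364, $572,930) = $572,930 (cap binds)
City of Calderon: $572,930 × 0.0074 = $4,239.682
Community College District: $572,930 × 0.0044 = $2,520.892
Total = $6,760.574

$6,760.57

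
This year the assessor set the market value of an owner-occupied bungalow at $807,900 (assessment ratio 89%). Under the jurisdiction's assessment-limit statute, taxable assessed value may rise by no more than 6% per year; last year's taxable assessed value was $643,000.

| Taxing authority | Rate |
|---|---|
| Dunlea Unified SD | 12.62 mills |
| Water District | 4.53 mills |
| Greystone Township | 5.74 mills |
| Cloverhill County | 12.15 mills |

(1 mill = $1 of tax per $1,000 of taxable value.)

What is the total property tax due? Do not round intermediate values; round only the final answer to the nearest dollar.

$23,883

Uncapped assessed value = $807,900 × 0.89 = $719,031
Cap limit = $643,000 × 1.06 = $681,580
Taxable assessed value = min($719,031, $681,580) = $681,580 (cap binds)
Dunlea Unified SD: $681,580 × 0.01262 = $8,601.5396
Water District: $681,580 × 0.00453 = $3,087.5574
Greystone Township: $681,580 × 0.00574 = $3,912.2692
Cloverhill County: $681,580 × 0.01215 = $8,281.197
Total = $23,882.5632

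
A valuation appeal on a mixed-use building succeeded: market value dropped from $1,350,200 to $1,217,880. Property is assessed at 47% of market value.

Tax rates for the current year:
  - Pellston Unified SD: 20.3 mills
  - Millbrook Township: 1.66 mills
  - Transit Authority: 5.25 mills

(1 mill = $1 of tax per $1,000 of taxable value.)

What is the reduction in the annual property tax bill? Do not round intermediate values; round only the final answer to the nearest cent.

Old assessed value = $1,350,200 × 0.47 = $634,594
New assessed value = $1,217,880 × 0.47 = $572,403.6
Combined rate = 0.0203 + 0.00166 + 0.00525 = 0.02721
Old tax = $634,594 × 0.02721 = $17,267.30274
New tax = $572,403.6 × 0.02721 = $15,575.101956
Reduction = $17,267.30274 − $15,575.101956 = $1,692.200784

$1,692.20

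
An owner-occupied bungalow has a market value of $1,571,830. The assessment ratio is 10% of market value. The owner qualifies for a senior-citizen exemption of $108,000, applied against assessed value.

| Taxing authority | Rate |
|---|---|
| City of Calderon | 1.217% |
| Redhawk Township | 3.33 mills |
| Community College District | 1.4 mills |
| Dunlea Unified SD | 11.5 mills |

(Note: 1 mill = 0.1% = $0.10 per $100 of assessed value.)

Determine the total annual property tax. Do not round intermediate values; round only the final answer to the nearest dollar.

Assessed value = $1,571,830 × 0.1 = $157,183
Taxable value = $157,183 − $108,000 = $49,183
City of Calderon: $49,183 × 0.01217 = $598.55711
Redhawk Township: $49,183 × 0.00333 = $163.77939
Community College District: $49,183 × 0.0014 = $68.8562
Dunlea Unified SD: $49,183 × 0.0115 = $565.6045
Total = $1,396.7972

$1,397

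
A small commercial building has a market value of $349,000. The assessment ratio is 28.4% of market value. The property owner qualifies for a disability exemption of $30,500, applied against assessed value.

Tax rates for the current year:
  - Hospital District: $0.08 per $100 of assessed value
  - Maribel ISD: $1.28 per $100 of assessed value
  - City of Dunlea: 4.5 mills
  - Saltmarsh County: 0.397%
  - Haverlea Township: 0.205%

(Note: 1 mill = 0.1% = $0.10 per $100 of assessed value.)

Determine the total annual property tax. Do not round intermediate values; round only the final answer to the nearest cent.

$1,655.02

Assessed value = $349,000 × 0.284 = $99,116
Taxable value = $99,116 − $30,500 = $68,616
Hospital District: $68,616 × 0.0008 = $54.8928
Maribel ISD: $68,616 × 0.0128 = $878.2848
City of Dunlea: $68,616 × 0.0045 = $308.772
Saltmarsh County: $68,616 × 0.00397 = $272.40552
Haverlea Township: $68,616 × 0.00205 = $140.6628
Total = $1,655.01792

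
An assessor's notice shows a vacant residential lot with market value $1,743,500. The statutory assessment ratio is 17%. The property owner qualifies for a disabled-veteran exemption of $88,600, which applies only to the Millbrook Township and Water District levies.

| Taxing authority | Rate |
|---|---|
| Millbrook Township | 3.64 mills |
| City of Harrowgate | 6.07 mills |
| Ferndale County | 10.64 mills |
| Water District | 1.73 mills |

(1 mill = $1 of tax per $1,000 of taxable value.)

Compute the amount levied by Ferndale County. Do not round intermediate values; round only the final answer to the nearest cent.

$3,153.64

Assessed value = $1,743,500 × 0.17 = $296,395
Ferndale County taxable value = $296,395 (exemption does not apply)
Ferndale County levy = $296,395 × 0.01064 = $3,153.6428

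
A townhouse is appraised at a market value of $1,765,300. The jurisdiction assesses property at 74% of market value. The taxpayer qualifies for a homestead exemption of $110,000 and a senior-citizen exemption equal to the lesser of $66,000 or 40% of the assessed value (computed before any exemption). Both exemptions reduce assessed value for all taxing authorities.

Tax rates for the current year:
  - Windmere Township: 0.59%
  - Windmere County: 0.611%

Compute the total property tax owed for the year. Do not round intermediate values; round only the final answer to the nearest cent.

$13,575.17

Assessed value = $1,765,300 × 0.74 = $1,306,322
Senior-citizen exemption = min($66,000, 40% × $1,306,322) = min($66,000, $522,528.8) = $66,000 (dollar cap binds)
Taxable value = $1,306,322 − $110,000 − $66,000 = $1,130,322
Windmere Township: $1,130,322 × 0.0059 = $6,668.8998
Windmere County: $1,130,322 × 0.00611 = $6,906.26742
Total = $13,575.16722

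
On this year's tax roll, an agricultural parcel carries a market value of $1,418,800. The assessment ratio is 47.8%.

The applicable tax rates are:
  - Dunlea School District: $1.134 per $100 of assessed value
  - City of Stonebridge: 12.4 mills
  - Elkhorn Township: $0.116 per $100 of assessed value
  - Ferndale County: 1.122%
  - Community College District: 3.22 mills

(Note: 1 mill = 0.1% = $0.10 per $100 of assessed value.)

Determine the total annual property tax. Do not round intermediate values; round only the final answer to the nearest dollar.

Assessed value = $1,418,800 × 0.478 = $678,186.4
Dunlea School District: $678,186.4 × 0.01134 = $7,690.633776
City of Stonebridge: $678,186.4 × 0.0124 = $8,409.51136
Elkhorn Township: $678,186.4 × 0.00116 = $786.696224
Ferndale County: $678,186.4 × 0.01122 = $7,609.251408
Community College District: $678,186.4 × 0.00322 = $2,183.760208
Total = $26,679.852976

$26,680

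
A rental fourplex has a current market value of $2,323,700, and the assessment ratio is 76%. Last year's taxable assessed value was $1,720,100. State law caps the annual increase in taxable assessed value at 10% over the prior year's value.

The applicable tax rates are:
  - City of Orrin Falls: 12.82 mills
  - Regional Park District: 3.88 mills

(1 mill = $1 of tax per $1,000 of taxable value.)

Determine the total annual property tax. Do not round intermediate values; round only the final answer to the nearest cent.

Uncapped assessed value = $2,323,700 × 0.76 = $1,766,012
Cap limit = $1,720,100 × 1.1 = $1,892,110
Taxable assessed value = min($1,766,012, $1,892,110) = $1,766,012 (cap does not bind)
City of Orrin Falls: $1,766,012 × 0.01282 = $22,640.27384
Regional Park District: $1,766,012 × 0.00388 = $6,852.12656
Total = $29,492.4004

$29,492.40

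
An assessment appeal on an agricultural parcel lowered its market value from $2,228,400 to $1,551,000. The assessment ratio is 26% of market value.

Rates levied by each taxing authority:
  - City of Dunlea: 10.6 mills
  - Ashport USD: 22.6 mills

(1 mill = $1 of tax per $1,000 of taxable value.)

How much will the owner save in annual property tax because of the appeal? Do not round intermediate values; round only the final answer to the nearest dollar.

$5,847

Old assessed value = $2,228,400 × 0.26 = $579,384
New assessed value = $1,551,000 × 0.26 = $403,260
Combined rate = 0.0106 + 0.0226 = 0.0332
Old tax = $579,384 × 0.0332 = $19,235.5488
New tax = $403,260 × 0.0332 = $13,388.232
Reduction = $19,235.5488 − $13,388.232 = $5,847.3168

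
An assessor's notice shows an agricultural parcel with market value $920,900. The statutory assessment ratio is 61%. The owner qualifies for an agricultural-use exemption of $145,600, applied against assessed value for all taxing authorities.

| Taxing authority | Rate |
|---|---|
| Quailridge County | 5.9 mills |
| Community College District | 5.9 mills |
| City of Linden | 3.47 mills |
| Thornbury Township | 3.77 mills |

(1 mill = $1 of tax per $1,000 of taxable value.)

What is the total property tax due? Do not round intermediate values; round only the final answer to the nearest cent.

Assessed value = $920,900 × 0.61 = $561,749
Taxable value = $561,749 − $145,600 = $416,149
Quailridge County: $416,149 × 0.0059 = $2,455.2791
Community College District: $416,149 × 0.0059 = $2,455.2791
City of Linden: $416,149 × 0.00347 = $1,444.03703
Thornbury Township: $416,149 × 0.00377 = $1,568.88173
Total = $2,455.2791 + $2,455.2791 + $1,444.03703 + $1,568.88173 = $7,923.47696

$7,923.48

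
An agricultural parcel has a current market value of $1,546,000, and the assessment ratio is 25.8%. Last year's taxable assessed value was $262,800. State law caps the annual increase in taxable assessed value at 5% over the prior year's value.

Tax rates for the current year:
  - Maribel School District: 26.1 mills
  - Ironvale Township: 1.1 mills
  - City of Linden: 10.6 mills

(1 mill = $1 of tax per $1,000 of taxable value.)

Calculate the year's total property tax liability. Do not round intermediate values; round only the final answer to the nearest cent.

Uncapped assessed value = $1,546,000 × 0.258 = $398,868
Cap limit = $262,800 × 1.05 = $275,940
Taxable assessed value = min($398,868, $275,940) = $275,940 (cap binds)
Maribel School District: $275,940 × 0.0261 = $7,202.034
Ironvale Township: $275,940 × 0.0011 = $303.534
City of Linden: $275,940 × 0.0106 = $2,924.964
Total = $10,430.532

$10,430.53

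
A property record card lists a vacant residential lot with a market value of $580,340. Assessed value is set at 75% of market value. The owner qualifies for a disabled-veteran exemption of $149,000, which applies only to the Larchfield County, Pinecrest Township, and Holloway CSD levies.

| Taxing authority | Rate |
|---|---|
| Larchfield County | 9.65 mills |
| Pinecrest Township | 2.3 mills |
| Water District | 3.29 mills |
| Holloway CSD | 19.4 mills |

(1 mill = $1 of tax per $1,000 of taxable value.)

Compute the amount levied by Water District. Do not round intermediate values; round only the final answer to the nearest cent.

$1,431.99

Assessed value = $580,340 × 0.75 = $435,255
Water District taxable value = $435,255 (exemption does not apply)
Water District levy = $435,255 × 0.00329 = $1,431.98895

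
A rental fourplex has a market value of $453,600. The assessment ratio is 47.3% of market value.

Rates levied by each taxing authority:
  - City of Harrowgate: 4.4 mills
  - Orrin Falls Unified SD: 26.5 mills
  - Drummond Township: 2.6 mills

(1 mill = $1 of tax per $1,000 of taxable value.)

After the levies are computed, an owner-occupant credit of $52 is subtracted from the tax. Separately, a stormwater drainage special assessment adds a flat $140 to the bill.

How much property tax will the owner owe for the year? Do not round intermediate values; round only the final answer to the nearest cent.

$7,275.52

Assessed value = $453,600 × 0.473 = $214,552.8
City of Harrowgate: $214,552.8 × 0.0044 = $944.03232
Orrin Falls Unified SD: $214,552.8 × 0.0265 = $5,685.6492
Drummond Township: $214,552.8 × 0.0026 = $557.83728
Levies subtotal = $7,187.5188
After credit = $7,187.5188 − $52 = $7,135.5188
Total = $7,135.5188 + $140 = $7,275.5188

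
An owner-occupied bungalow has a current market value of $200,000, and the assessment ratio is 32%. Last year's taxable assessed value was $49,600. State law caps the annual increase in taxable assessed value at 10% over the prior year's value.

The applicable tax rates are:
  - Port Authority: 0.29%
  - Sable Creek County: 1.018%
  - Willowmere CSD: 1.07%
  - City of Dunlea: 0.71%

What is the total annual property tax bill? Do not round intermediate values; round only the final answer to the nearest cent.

$1,684.81

Uncapped assessed value = $200,000 × 0.32 = $64,000
Cap limit = $49,600 × 1.1 = $54,560
Taxable assessed value = min($64,000, $54,560) = $54,560 (cap binds)
Port Authority: $54,560 × 0.0029 = $158.224
Sable Creek County: $54,560 × 0.01018 = $555.4208
Willowmere CSD: $54,560 × 0.0107 = $583.792
City of Dunlea: $54,560 × 0.0071 = $387.376
Total = $1,684.8128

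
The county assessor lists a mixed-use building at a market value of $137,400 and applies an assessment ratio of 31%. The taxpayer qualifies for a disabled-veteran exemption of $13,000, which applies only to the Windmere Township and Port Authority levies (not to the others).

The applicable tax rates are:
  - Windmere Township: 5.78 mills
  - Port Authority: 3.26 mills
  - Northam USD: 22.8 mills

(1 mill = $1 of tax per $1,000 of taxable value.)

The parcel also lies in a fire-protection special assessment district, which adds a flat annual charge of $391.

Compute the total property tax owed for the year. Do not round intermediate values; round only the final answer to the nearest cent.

Assessed value = $137,400 × 0.31 = $42,594
Windmere Township: ($42,594 − $13,000) × 0.00578 = $29,594 × 0.00578 = $171.05332
Port Authority: ($42,594 − $13,000) × 0.00326 = $29,594 × 0.00326 = $96.47644
Northam USD: $42,594 × 0.0228 = $971.1432
Levies subtotal = $1,238.67296
Total = $1,238.67296 + $391 = $1,629.67296

$1,629.67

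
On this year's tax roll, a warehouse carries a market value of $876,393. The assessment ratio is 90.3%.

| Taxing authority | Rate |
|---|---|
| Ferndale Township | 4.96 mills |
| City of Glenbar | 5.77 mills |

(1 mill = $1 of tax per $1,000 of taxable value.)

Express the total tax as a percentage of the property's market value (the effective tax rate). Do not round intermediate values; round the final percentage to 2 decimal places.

Assessed value = $876,393 × 0.903 = $791,382.879
Ferndale Township: $791,382.879 × 0.00496 = $3,925.25907984
City of Glenbar: $791,382.879 × 0.00577 = $4,566.27921183
Total tax = $8,491.53829167
Effective rate = $8,491.53829167 ÷ $876,393 = 0.97% of market value

0.97%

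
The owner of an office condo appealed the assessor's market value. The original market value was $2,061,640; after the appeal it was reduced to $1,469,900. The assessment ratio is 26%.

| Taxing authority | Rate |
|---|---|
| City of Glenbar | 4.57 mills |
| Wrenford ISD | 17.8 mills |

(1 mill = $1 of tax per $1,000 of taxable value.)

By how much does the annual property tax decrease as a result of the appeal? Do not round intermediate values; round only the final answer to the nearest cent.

$3,441.68

Old assessed value = $2,061,640 × 0.26 = $536,026.4
New assessed value = $1,469,900 × 0.26 = $382,174
Combined rate = 0.00457 + 0.0178 = 0.02237
Old tax = $536,026.4 × 0.02237 = $11,990.910568
New tax = $382,174 × 0.02237 = $8,549.23238
Reduction = $11,990.910568 − $8,549.23238 = $3,441.678188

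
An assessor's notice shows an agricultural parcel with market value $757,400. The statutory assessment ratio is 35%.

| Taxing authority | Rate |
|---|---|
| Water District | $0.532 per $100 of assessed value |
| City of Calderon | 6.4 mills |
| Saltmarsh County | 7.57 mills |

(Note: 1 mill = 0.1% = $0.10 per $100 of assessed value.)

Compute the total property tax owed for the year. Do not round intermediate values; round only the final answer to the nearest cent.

$5,113.59

Assessed value = $757,400 × 0.35 = $265,090
Water District: $265,090 × 0.00532 = $1,410.2788
City of Calderon: $265,090 × 0.0064 = $1,696.576
Saltmarsh County: $265,090 × 0.00757 = $2,006.7313
Total = $5,113.5861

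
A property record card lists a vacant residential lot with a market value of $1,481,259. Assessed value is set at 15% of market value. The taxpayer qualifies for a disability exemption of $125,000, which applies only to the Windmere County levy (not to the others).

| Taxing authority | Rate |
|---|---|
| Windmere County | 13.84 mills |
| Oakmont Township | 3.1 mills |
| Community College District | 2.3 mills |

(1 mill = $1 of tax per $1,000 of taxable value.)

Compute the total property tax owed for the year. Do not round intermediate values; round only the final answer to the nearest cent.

Assessed value = $1,481,259 × 0.15 = $222,188.85
Windmere County: ($222,188.85 − $125,000) × 0.01384 = $97,188.85 × 0.01384 = $1,345.093684
Oakmont Township: $222,188.85 × 0.0031 = $688.785435
Community College District: $222,188.85 × 0.0023 = $511.034355
Total = $2,544.913474

$2,544.91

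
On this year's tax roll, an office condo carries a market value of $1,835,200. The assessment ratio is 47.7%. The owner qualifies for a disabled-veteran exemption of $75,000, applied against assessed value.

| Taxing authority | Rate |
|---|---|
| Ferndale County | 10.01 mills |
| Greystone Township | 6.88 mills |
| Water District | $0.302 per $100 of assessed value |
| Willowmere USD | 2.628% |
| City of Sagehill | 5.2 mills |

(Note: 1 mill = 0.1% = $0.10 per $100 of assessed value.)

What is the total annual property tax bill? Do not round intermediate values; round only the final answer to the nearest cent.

Assessed value = $1,835,200 × 0.477 = $875,390.4
Taxable value = $875,390.4 − $75,000 = $800,390.4
Ferndale County: $800,390.4 × 0.01001 = $8,011.907904
Greystone Township: $800,390.4 × 0.00688 = $5,506.685952
Water District: $800,390.4 × 0.00302 = $2,417.179008
Willowmere USD: $800,390.4 × 0.02628 = $21,034.259712
City of Sagehill: $800,390.4 × 0.0052 = $4,162.03008
Total = $41,132.062656

$41,132.06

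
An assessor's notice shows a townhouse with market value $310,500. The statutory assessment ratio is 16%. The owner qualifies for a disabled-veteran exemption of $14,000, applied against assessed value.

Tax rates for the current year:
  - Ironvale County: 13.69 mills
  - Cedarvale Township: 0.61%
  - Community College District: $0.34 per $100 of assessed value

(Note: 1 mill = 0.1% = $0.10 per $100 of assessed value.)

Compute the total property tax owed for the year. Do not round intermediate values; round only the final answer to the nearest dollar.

$827

Assessed value = $310,500 × 0.16 = $49,680
Taxable value = $49,680 − $14,000 = $35,680
Ironvale County: $35,680 × 0.01369 = $488.4592
Cedarvale Township: $35,680 × 0.0061 = $217.648
Community College District: $35,680 × 0.0034 = $121.312
Total = $827.4192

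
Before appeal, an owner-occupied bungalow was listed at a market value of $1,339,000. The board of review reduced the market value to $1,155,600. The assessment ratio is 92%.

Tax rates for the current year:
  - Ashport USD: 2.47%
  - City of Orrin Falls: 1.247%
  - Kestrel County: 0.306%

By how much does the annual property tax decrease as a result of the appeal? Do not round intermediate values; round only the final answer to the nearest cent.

$6,787.93

Old assessed value = $1,339,000 × 0.92 = $1,231,880
New assessed value = $1,155,600 × 0.92 = $1,063,152
Combined rate = 0.0247 + 0.01247 + 0.00306 = 0.04023
Old tax = $1,231,880 × 0.04023 = $49,558.5324
New tax = $1,063,152 × 0.04023 = $42,770.60496
Reduction = $49,558.5324 − $42,770.60496 = $6,787.92744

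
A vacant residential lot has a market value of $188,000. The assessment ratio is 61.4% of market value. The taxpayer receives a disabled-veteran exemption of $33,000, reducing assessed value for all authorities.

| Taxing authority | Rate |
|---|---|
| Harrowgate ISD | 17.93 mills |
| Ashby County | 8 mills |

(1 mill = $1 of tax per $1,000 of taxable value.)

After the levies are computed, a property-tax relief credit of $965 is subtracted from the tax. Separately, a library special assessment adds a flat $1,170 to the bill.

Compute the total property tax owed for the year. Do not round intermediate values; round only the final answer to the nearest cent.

Assessed value = $188,000 × 0.614 = $115,432
Taxable value = $115,432 − $33,000 = $82,432
Harrowgate ISD: $82,432 × 0.01793 = $1,478.00576
Ashby County: $82,432 × 0.008 = $659.456
Levies subtotal = $2,137.46176
After credit = $2,137.46176 − $965 = $1,172.46176
Total = $1,172.46176 + $1,170 = $2,342.46176

$2,342.46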